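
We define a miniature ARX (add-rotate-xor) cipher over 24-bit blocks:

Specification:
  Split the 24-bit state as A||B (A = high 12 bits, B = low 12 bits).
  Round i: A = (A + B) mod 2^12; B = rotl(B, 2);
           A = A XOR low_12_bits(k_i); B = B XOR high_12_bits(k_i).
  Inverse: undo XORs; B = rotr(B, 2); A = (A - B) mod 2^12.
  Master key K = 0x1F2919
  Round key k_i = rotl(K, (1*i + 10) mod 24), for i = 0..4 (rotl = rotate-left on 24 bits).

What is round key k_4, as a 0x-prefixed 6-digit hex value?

0x4647CA

K = 0x1F2919
k_0 = rotl(K, (1*0+10) mod 24) = rotl(K, 10) = 0xA4647C
k_1 = rotl(K, (1*1+10) mod 24) = rotl(K, 11) = 0x48C8F9
k_2 = rotl(K, (1*2+10) mod 24) = rotl(K, 12) = 0x9191F2
k_3 = rotl(K, (1*3+10) mod 24) = rotl(K, 13) = 0x2323E5
k_4 = rotl(K, (1*4+10) mod 24) = rotl(K, 14) = 0x4647CA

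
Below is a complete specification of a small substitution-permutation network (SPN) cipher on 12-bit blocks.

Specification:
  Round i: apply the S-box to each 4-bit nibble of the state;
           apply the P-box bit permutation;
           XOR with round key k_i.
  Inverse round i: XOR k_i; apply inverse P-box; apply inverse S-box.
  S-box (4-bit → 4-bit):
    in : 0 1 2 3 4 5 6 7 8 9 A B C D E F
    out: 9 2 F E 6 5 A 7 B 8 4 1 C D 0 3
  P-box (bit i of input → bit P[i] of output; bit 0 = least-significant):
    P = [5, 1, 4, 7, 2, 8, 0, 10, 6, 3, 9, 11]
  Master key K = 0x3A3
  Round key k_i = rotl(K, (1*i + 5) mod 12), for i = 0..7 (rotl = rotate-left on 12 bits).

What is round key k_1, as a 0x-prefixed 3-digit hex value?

0x8CE

K = 0x3A3
k_0 = rotl(K, (1*0+5) mod 12) = rotl(K, 5) = 0x467
k_1 = rotl(K, (1*1+5) mod 12) = rotl(K, 6) = 0x8CE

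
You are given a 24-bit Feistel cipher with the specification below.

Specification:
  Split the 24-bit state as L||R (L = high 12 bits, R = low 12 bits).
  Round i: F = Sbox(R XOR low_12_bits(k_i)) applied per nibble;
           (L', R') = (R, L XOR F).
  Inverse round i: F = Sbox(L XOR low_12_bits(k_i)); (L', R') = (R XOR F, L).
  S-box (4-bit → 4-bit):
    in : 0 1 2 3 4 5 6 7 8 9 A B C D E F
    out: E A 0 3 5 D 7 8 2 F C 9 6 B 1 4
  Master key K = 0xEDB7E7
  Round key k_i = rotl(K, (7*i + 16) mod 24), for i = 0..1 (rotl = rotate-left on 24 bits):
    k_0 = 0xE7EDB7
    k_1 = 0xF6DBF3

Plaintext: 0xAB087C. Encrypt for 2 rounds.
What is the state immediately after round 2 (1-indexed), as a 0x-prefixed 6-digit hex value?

s_0 = plaintext = 0xAB087C
s_1 = Round(s_0, k_0) = 0x87C7D9
s_2 = Round(s_1, k_1) = 0x7D9E70

0x7D9E70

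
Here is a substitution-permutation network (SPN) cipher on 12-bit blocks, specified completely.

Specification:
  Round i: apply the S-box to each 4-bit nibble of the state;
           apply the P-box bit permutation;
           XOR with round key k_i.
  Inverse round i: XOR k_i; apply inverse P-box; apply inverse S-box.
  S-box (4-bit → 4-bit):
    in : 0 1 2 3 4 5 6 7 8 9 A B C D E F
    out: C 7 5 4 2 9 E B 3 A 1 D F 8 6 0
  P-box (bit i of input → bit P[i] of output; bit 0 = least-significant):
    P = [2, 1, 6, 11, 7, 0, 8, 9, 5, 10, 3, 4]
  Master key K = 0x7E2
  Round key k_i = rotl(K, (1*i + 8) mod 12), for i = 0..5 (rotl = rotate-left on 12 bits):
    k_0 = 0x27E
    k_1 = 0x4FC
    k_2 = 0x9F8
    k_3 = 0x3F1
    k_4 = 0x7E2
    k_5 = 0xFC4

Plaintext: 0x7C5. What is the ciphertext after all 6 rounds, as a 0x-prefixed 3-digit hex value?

s_0 = plaintext = 0x7C5
s_1 = Round(s_0, k_0) = 0xDCB
s_2 = Round(s_1, k_1) = 0xF29
s_3 = Round(s_2, k_2) = 0x07A
s_4 = Round(s_3, k_3) = 0x16C
s_5 = Round(s_4, k_4) = 0x88D
s_6 = Round(s_5, k_5) = 0x365

0x365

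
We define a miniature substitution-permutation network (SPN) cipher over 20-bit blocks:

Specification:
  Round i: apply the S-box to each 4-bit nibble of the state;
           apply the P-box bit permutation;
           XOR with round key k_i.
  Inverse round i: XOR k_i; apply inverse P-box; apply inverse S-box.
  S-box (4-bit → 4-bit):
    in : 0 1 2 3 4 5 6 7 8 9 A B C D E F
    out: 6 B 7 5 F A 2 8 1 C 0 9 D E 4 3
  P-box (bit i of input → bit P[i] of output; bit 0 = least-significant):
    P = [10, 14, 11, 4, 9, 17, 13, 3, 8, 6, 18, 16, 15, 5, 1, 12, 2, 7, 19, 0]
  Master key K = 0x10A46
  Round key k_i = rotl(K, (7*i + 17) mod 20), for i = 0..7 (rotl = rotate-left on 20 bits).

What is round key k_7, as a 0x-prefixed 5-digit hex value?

0x29184

K = 0x10A46
k_0 = rotl(K, (7*0+17) mod 20) = rotl(K, 17) = 0xC2148
k_1 = rotl(K, (7*1+17) mod 20) = rotl(K, 4) = 0x0A461
k_2 = rotl(K, (7*2+17) mod 20) = rotl(K, 11) = 0x23085
k_3 = rotl(K, (7*3+17) mod 20) = rotl(K, 18) = 0x84291
k_4 = rotl(K, (7*4+17) mod 20) = rotl(K, 5) = 0x148C2
k_5 = rotl(K, (7*5+17) mod 20) = rotl(K, 12) = 0x4610A
k_6 = rotl(K, (7*6+17) mod 20) = rotl(K, 19) = 0x08523
k_7 = rotl(K, (7*7+17) mod 20) = rotl(K, 6) = 0x29184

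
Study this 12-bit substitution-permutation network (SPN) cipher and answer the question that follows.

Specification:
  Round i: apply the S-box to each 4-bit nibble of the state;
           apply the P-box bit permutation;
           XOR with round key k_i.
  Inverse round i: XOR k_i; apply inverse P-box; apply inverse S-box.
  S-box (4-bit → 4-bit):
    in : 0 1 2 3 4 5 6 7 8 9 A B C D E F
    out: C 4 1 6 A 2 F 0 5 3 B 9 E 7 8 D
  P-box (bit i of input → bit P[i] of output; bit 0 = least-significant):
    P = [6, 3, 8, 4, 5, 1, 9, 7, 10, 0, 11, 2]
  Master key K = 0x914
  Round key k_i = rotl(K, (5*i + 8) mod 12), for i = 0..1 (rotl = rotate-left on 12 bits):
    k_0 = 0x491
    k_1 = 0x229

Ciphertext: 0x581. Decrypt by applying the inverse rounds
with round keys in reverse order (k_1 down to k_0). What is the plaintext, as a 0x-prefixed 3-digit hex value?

s_0 = ciphertext = 0x581
s_1 = InvRound(s_0, k_1) = 0x2F3
s_2 = InvRound(s_1, k_0) = 0x2D2

0x2D2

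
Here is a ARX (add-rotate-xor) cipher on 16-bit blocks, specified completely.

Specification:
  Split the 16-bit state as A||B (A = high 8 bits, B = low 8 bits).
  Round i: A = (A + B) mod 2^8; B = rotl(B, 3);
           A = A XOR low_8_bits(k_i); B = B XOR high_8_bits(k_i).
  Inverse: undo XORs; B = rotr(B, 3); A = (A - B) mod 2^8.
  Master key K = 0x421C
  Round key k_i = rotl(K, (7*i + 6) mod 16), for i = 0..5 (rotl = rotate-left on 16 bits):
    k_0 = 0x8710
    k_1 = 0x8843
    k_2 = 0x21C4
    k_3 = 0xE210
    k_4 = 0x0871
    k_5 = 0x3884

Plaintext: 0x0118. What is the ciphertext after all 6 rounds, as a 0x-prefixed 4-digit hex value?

0x4BA9

s_0 = plaintext = 0x0118
s_1 = Round(s_0, k_0) = 0x0947
s_2 = Round(s_1, k_1) = 0x13B2
s_3 = Round(s_2, k_2) = 0x01B4
s_4 = Round(s_3, k_3) = 0xA547
s_5 = Round(s_4, k_4) = 0x9D32
s_6 = Round(s_5, k_5) = 0x4BA9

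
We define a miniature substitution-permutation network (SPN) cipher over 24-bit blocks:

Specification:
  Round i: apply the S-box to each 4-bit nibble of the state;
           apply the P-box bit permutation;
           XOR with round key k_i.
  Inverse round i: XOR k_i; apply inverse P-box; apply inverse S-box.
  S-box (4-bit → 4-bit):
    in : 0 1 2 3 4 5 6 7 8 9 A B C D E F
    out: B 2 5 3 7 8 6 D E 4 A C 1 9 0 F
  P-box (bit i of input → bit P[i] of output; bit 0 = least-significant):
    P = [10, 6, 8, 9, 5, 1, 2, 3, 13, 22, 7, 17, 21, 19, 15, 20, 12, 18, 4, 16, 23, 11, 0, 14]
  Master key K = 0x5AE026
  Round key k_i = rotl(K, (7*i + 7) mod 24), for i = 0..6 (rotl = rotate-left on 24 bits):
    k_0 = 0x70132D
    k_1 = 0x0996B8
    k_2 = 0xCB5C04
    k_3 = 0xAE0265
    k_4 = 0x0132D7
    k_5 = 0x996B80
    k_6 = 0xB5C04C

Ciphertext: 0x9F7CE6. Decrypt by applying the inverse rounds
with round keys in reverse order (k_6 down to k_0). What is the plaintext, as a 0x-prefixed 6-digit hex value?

0xEDA94F

s_0 = ciphertext = 0x9F7CE6
s_1 = InvRound(s_0, k_6) = 0x1C470C
s_2 = InvRound(s_1, k_5) = 0x3AE2BC
s_3 = InvRound(s_2, k_4) = 0xBDF501
s_4 = InvRound(s_3, k_3) = 0x5DBD2F
s_5 = InvRound(s_4, k_2) = 0x71BD09
s_6 = InvRound(s_5, k_1) = 0x6904CB
s_7 = InvRound(s_6, k_0) = 0xEDA94F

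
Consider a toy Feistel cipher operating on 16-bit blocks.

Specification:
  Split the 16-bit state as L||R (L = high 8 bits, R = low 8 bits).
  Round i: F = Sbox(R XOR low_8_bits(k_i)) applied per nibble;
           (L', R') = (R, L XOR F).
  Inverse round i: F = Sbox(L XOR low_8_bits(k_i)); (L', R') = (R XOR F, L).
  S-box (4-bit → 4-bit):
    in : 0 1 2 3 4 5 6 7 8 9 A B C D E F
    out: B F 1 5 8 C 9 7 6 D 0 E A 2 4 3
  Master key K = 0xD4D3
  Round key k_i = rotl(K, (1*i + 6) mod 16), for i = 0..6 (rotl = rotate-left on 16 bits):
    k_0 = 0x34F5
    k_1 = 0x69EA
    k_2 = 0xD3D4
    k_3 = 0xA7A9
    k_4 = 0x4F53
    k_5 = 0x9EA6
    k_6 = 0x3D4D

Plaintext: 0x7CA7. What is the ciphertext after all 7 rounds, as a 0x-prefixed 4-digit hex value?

s_0 = plaintext = 0x7CA7
s_1 = Round(s_0, k_0) = 0xA7BD
s_2 = Round(s_1, k_1) = 0xBD60
s_3 = Round(s_2, k_2) = 0x6055
s_4 = Round(s_3, k_3) = 0x555A
s_5 = Round(s_4, k_4) = 0x5AE8
s_6 = Round(s_5, k_5) = 0xE8DE
s_7 = Round(s_6, k_6) = 0xDE3D

0xDE3D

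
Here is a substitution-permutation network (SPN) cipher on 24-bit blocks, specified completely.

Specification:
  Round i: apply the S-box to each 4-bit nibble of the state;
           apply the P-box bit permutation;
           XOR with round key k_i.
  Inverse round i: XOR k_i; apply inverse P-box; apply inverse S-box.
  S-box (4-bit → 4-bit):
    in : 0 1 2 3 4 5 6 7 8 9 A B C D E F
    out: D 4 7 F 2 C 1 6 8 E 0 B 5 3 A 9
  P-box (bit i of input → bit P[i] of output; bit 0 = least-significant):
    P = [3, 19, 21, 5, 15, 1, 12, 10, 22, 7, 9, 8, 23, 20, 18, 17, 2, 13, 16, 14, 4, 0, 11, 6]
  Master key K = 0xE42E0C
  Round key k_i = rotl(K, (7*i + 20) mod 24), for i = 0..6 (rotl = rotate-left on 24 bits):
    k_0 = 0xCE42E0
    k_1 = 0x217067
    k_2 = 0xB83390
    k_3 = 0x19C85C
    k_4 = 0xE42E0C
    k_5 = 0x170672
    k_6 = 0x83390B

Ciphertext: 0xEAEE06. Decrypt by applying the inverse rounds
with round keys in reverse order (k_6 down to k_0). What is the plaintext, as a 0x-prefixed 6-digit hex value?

0xEEC410

s_0 = ciphertext = 0xEAEE06
s_1 = InvRound(s_0, k_6) = 0x40A002
s_2 = InvRound(s_1, k_5) = 0xF79CF8
s_3 = InvRound(s_2, k_4) = 0xF2E7C8
s_4 = InvRound(s_3, k_3) = 0xC2F387
s_5 = InvRound(s_4, k_2) = 0xDFE6D7
s_6 = InvRound(s_5, k_1) = 0x6A3209
s_7 = InvRound(s_6, k_0) = 0xEEC410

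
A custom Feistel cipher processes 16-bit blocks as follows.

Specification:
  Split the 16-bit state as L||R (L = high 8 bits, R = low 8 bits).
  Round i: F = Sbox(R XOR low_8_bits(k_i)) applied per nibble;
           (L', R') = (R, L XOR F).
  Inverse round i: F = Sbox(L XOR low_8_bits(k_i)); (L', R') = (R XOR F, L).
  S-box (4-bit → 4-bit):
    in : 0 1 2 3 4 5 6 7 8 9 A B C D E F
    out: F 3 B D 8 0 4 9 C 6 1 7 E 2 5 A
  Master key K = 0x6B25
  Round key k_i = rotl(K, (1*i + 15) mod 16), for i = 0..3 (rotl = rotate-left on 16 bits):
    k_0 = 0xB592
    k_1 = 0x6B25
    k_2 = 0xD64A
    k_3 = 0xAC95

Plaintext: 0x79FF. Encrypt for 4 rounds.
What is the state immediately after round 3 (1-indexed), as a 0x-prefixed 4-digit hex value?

s_0 = plaintext = 0x79FF
s_1 = Round(s_0, k_0) = 0xFF3B
s_2 = Round(s_1, k_1) = 0x3BCA
s_3 = Round(s_2, k_2) = 0xCAF4
s_4 = Round(s_3, k_3) = 0xF489

0xCAF4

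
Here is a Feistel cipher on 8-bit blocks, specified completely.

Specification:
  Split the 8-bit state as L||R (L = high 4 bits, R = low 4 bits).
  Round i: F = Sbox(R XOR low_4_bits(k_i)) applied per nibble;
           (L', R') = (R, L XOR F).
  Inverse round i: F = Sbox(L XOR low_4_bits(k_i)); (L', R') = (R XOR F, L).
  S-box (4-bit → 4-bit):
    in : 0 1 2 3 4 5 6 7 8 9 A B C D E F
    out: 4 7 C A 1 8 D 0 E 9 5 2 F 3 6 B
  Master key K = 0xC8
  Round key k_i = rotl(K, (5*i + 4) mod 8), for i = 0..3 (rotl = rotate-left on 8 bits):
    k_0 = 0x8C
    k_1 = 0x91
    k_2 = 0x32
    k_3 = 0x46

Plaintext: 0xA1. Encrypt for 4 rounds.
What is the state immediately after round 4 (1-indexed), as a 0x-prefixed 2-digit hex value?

0xA0

s_0 = plaintext = 0xA1
s_1 = Round(s_0, k_0) = 0x19
s_2 = Round(s_1, k_1) = 0x9F
s_3 = Round(s_2, k_2) = 0xFA
s_4 = Round(s_3, k_3) = 0xA0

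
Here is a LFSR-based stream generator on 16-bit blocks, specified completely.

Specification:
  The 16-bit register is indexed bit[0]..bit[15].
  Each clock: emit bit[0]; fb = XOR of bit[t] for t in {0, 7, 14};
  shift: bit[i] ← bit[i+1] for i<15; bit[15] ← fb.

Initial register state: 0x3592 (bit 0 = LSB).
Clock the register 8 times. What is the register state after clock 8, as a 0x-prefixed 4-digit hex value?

reg_0 = 0x3592
clock 1: out=0, reg = 0x9AC9
clock 2: out=1, reg = 0x4D64
clock 3: out=0, reg = 0xA6B2
clock 4: out=0, reg = 0xD359
clock 5: out=1, reg = 0x69AC
clock 6: out=0, reg = 0x34D6
clock 7: out=0, reg = 0x9A6B
clock 8: out=1, reg = 0xCD35

0xCD35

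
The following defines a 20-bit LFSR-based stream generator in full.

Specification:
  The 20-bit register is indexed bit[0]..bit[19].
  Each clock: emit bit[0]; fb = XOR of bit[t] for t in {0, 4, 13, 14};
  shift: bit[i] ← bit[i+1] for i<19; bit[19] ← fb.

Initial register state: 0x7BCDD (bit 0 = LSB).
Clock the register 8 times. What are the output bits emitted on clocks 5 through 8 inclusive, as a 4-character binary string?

1011

reg_0 = 0x7BCDD
clock 1: out=1, reg = 0xBDE6E
clock 2: out=0, reg = 0xDEF37
clock 3: out=1, reg = 0x6F79B
clock 4: out=1, reg = 0x37BCD
clock 5: out=1, reg = 0x9BDE6
clock 6: out=0, reg = 0xCDEF3
clock 7: out=1, reg = 0xE6F79
clock 8: out=1, reg = 0x737BC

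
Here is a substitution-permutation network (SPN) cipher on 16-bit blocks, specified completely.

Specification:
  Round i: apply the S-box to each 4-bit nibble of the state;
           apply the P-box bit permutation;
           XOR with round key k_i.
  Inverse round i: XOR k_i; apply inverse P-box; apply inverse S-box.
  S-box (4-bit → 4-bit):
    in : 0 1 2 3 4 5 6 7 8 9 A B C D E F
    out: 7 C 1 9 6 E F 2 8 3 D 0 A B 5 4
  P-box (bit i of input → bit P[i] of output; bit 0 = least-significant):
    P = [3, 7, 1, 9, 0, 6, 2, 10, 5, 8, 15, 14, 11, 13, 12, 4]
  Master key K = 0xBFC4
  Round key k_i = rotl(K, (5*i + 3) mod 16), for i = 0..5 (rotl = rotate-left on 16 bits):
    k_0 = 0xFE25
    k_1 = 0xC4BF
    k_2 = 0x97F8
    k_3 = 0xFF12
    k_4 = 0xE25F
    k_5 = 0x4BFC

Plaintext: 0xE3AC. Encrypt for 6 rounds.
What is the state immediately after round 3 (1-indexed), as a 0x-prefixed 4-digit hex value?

s_0 = plaintext = 0xE3AC
s_1 = Round(s_0, k_0) = 0xA080
s_2 = Round(s_1, k_1) = 0x5905
s_3 = Round(s_2, k_2) = 0xA40F
s_4 = Round(s_3, k_3) = 0x6645
s_5 = Round(s_4, k_4) = 0x19A9
s_6 = Round(s_5, k_5) = 0x5E41

0xA40F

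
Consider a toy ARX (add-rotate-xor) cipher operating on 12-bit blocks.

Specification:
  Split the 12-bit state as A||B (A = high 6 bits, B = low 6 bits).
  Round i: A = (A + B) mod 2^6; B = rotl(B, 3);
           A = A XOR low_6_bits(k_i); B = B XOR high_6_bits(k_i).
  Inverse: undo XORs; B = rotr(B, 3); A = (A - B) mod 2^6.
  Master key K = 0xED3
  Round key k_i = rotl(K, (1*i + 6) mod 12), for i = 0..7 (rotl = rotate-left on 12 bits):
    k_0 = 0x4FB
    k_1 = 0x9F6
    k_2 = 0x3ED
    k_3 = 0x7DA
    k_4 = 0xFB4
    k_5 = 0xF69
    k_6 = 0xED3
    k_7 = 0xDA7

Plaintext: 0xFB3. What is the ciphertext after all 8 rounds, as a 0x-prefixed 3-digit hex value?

0xFCB

s_0 = plaintext = 0xFB3
s_1 = Round(s_0, k_0) = 0x28D
s_2 = Round(s_1, k_1) = 0x84E
s_3 = Round(s_2, k_2) = 0x0BE
s_4 = Round(s_3, k_3) = 0x6A8
s_5 = Round(s_4, k_4) = 0xDBB
s_6 = Round(s_5, k_5) = 0x622
s_7 = Round(s_6, k_6) = 0xA6F
s_8 = Round(s_7, k_7) = 0xFCB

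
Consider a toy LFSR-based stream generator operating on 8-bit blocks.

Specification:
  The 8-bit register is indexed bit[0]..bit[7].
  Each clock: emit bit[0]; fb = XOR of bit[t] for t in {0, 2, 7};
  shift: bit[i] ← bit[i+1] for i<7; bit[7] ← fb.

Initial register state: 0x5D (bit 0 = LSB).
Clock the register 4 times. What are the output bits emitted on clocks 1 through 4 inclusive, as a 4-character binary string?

reg_0 = 0x5D
clock 1: out=1, reg = 0x2E
clock 2: out=0, reg = 0x97
clock 3: out=1, reg = 0xCB
clock 4: out=1, reg = 0x65

1011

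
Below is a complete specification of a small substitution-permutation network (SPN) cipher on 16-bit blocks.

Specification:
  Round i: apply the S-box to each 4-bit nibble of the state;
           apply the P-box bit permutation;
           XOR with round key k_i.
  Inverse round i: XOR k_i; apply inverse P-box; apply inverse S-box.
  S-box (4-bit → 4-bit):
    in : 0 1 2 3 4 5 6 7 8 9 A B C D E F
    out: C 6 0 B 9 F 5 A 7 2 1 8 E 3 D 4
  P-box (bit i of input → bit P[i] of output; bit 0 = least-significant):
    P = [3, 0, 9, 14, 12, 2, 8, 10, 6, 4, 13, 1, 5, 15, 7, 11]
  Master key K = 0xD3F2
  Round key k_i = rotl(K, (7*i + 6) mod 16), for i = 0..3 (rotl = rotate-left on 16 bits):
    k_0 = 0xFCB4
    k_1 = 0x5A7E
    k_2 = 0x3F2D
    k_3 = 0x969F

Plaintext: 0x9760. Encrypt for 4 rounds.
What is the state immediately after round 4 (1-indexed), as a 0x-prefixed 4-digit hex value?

0x040A

s_0 = plaintext = 0x9760
s_1 = Round(s_0, k_0) = 0x2FA6
s_2 = Round(s_1, k_1) = 0x6876
s_3 = Round(s_2, k_2) = 0x19D1
s_4 = Round(s_3, k_3) = 0x040A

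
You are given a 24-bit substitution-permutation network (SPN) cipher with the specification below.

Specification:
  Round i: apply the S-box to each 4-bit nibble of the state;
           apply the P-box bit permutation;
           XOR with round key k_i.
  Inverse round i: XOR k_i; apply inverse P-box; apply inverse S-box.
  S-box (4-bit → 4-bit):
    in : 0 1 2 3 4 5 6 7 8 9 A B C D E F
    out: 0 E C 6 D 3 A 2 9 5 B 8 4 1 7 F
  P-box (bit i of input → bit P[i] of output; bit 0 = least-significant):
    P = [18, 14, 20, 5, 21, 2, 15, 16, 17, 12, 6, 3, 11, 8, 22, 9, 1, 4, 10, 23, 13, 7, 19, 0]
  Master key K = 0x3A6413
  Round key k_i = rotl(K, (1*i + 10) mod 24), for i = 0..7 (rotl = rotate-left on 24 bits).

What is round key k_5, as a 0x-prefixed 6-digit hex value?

K = 0x3A6413
k_0 = rotl(K, (1*0+10) mod 24) = rotl(K, 10) = 0x904CE9
k_1 = rotl(K, (1*1+10) mod 24) = rotl(K, 11) = 0x2099D3
k_2 = rotl(K, (1*2+10) mod 24) = rotl(K, 12) = 0x4133A6
k_3 = rotl(K, (1*3+10) mod 24) = rotl(K, 13) = 0x82674C
k_4 = rotl(K, (1*4+10) mod 24) = rotl(K, 14) = 0x04CE99
k_5 = rotl(K, (1*5+10) mod 24) = rotl(K, 15) = 0x099D32

0x099D32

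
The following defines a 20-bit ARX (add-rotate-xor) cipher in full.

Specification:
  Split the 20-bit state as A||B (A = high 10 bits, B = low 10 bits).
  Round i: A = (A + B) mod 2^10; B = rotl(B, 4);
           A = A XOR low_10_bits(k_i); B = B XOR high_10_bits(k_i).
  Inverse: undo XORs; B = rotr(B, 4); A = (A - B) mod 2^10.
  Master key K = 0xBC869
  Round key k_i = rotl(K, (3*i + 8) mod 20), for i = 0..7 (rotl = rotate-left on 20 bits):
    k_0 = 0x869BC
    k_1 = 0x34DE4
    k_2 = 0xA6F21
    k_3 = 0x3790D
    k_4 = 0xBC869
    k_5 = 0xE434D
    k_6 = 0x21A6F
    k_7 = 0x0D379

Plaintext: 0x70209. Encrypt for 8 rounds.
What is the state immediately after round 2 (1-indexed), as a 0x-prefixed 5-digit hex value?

0x44CF9

s_0 = plaintext = 0x70209
s_1 = Round(s_0, k_0) = 0x9D682
s_2 = Round(s_1, k_1) = 0x44CF9
s_3 = Round(s_2, k_2) = 0x4B508
s_4 = Round(s_3, k_3) = 0xCE05A
s_5 = Round(s_4, k_4) = 0xFEF53
s_6 = Round(s_5, k_5) = 0x00EAD
s_7 = Round(s_6, k_6) = 0x37E5C
s_8 = Round(s_7, k_7) = 0x109FD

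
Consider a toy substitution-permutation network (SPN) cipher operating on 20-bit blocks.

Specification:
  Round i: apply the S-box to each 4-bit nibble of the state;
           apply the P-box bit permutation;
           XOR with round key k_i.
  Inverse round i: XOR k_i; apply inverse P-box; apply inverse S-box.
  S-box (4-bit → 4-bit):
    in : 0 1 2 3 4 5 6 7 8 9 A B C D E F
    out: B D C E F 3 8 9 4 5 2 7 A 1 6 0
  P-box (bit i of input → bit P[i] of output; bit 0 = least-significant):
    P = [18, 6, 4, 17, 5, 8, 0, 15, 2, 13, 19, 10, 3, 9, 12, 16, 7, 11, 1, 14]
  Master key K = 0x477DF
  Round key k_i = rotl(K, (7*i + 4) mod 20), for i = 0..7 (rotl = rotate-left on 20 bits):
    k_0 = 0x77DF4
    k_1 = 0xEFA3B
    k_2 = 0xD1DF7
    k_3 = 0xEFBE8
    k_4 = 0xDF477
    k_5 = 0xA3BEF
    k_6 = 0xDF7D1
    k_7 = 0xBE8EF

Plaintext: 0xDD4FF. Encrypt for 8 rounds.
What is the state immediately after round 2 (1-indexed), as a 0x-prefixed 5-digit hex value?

s_0 = plaintext = 0xDD4FF
s_1 = Round(s_0, k_0) = 0xF5978
s_2 = Round(s_1, k_1) = 0x67807
s_3 = Round(s_2, k_2) = 0x2DCDF
s_4 = Round(s_3, k_3) = 0xE9FC2
s_5 = Round(s_4, k_4) = 0xF6D6D
s_6 = Round(s_5, k_5) = 0xFBBEB
s_7 = Round(s_6, k_6) = 0x1C48C
s_8 = Round(s_7, k_7) = 0x08E28

0x67807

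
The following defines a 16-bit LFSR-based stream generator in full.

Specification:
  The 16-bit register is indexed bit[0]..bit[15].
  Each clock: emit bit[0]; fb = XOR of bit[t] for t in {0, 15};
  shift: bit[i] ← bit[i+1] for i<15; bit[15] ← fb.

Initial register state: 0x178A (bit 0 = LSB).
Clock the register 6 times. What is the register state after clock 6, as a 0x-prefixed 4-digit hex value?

0x185E

reg_0 = 0x178A
clock 1: out=0, reg = 0x0BC5
clock 2: out=1, reg = 0x85E2
clock 3: out=0, reg = 0xC2F1
clock 4: out=1, reg = 0x6178
clock 5: out=0, reg = 0x30BC
clock 6: out=0, reg = 0x185E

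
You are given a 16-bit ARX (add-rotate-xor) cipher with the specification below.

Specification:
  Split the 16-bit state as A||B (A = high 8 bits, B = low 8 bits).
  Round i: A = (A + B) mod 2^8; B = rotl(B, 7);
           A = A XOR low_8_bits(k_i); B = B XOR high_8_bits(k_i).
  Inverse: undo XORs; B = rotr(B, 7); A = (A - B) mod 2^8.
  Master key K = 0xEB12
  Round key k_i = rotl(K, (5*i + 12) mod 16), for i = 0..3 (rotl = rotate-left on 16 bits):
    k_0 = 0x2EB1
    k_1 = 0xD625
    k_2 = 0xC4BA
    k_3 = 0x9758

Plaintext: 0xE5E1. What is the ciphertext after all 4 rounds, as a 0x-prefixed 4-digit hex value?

0xF39B

s_0 = plaintext = 0xE5E1
s_1 = Round(s_0, k_0) = 0x77DE
s_2 = Round(s_1, k_1) = 0x70B9
s_3 = Round(s_2, k_2) = 0x9318
s_4 = Round(s_3, k_3) = 0xF39B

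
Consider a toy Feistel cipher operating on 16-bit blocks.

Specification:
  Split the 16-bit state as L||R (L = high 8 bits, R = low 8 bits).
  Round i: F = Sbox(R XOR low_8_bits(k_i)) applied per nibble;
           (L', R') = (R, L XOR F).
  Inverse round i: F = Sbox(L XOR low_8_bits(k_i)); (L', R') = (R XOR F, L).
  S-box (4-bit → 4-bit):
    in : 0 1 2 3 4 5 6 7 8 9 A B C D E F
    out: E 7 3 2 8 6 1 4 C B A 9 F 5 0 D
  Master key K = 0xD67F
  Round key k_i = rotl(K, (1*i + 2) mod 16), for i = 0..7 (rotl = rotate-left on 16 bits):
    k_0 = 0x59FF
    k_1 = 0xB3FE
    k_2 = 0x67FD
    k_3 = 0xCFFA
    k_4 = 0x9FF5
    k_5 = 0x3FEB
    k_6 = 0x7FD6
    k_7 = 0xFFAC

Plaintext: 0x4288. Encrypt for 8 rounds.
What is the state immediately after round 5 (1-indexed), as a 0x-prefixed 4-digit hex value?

0x305B

s_0 = plaintext = 0x4288
s_1 = Round(s_0, k_0) = 0x8806
s_2 = Round(s_1, k_1) = 0x0654
s_3 = Round(s_2, k_2) = 0x54AD
s_4 = Round(s_3, k_3) = 0xAD30
s_5 = Round(s_4, k_4) = 0x305B
s_6 = Round(s_5, k_5) = 0x5BAE
s_7 = Round(s_6, k_6) = 0xAE17
s_8 = Round(s_7, k_7) = 0x1737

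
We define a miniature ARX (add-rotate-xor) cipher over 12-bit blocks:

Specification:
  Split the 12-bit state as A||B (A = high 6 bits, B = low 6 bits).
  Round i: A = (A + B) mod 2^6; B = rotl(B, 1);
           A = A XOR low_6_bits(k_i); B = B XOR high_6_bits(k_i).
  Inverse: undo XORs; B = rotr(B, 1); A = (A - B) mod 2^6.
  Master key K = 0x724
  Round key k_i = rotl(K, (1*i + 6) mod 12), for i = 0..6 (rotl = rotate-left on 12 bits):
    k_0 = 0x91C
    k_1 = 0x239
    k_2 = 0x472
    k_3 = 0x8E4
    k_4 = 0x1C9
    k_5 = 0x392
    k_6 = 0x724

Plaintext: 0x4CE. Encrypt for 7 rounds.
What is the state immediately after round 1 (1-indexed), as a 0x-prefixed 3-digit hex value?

0xF78

s_0 = plaintext = 0x4CE
s_1 = Round(s_0, k_0) = 0xF78
s_2 = Round(s_1, k_1) = 0x339
s_3 = Round(s_2, k_2) = 0xDE2
s_4 = Round(s_3, k_3) = 0xF66
s_5 = Round(s_4, k_4) = 0xA8A
s_6 = Round(s_5, k_5) = 0x99A
s_7 = Round(s_6, k_6) = 0x928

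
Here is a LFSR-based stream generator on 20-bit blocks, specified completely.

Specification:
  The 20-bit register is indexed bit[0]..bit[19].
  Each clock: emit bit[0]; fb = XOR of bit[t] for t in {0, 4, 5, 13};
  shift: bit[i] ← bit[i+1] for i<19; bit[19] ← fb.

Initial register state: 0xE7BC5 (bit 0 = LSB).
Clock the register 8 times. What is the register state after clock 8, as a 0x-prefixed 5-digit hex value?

reg_0 = 0xE7BC5
clock 1: out=1, reg = 0x73DE2
clock 2: out=0, reg = 0x39EF1
clock 3: out=1, reg = 0x9CF78
clock 4: out=0, reg = 0x4E7BC
clock 5: out=0, reg = 0xA73DE
clock 6: out=0, reg = 0x539EF
clock 7: out=1, reg = 0xA9CF7
clock 8: out=1, reg = 0xD4E7B

0xD4E7B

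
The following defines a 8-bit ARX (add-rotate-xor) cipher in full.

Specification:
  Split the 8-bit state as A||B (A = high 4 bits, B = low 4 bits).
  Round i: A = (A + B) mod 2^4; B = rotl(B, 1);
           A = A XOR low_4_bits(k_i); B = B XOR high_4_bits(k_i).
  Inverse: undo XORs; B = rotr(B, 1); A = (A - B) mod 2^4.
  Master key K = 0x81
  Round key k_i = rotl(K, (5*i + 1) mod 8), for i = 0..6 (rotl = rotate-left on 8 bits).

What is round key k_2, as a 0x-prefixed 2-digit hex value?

0x0C

K = 0x81
k_0 = rotl(K, (5*0+1) mod 8) = rotl(K, 1) = 0x03
k_1 = rotl(K, (5*1+1) mod 8) = rotl(K, 6) = 0x60
k_2 = rotl(K, (5*2+1) mod 8) = rotl(K, 3) = 0x0C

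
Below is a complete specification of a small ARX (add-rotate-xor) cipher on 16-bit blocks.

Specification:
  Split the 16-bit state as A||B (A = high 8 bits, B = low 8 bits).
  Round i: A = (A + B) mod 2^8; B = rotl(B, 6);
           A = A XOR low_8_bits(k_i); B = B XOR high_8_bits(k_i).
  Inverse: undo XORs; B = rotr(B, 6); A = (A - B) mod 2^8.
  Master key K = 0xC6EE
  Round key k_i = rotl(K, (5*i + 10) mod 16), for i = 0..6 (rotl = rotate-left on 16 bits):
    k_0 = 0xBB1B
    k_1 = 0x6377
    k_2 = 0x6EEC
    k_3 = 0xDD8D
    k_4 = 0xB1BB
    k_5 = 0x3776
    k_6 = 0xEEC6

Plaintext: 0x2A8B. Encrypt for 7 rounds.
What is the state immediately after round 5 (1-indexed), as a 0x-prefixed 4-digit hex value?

s_0 = plaintext = 0x2A8B
s_1 = Round(s_0, k_0) = 0xAE59
s_2 = Round(s_1, k_1) = 0x7035
s_3 = Round(s_2, k_2) = 0x4923
s_4 = Round(s_3, k_3) = 0xE115
s_5 = Round(s_4, k_4) = 0x4DF4
s_6 = Round(s_5, k_5) = 0x370A
s_7 = Round(s_6, k_6) = 0x876C

0x4DF4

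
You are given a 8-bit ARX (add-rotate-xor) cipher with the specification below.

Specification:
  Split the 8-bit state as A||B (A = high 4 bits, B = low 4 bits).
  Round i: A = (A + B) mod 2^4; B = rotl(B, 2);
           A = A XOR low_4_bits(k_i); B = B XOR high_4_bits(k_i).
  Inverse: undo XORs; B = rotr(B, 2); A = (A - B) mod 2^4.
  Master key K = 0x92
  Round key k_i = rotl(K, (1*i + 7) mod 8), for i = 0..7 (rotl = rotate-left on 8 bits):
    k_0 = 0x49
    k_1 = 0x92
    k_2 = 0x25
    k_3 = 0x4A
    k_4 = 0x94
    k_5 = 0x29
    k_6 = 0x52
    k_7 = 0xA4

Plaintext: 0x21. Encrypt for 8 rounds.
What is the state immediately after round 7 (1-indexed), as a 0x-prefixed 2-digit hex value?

s_0 = plaintext = 0x21
s_1 = Round(s_0, k_0) = 0xA0
s_2 = Round(s_1, k_1) = 0x89
s_3 = Round(s_2, k_2) = 0x44
s_4 = Round(s_3, k_3) = 0x25
s_5 = Round(s_4, k_4) = 0x3C
s_6 = Round(s_5, k_5) = 0x61
s_7 = Round(s_6, k_6) = 0x51
s_8 = Round(s_7, k_7) = 0x2E

0x51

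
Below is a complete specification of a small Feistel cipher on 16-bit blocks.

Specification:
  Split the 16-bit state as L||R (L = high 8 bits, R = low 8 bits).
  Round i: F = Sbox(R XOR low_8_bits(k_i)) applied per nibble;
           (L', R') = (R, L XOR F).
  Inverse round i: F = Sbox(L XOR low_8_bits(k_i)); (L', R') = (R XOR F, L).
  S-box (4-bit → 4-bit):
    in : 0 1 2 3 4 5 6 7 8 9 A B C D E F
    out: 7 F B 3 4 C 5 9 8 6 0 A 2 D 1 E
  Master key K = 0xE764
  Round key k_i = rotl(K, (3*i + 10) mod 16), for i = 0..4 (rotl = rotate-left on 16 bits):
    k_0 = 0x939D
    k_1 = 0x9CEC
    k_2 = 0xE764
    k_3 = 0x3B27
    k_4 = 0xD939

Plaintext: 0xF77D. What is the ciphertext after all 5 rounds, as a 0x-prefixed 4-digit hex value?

s_0 = plaintext = 0xF77D
s_1 = Round(s_0, k_0) = 0x7DE0
s_2 = Round(s_1, k_1) = 0xE00F
s_3 = Round(s_2, k_2) = 0x0FBA
s_4 = Round(s_3, k_3) = 0xBA62
s_5 = Round(s_4, k_4) = 0x6270

0x6270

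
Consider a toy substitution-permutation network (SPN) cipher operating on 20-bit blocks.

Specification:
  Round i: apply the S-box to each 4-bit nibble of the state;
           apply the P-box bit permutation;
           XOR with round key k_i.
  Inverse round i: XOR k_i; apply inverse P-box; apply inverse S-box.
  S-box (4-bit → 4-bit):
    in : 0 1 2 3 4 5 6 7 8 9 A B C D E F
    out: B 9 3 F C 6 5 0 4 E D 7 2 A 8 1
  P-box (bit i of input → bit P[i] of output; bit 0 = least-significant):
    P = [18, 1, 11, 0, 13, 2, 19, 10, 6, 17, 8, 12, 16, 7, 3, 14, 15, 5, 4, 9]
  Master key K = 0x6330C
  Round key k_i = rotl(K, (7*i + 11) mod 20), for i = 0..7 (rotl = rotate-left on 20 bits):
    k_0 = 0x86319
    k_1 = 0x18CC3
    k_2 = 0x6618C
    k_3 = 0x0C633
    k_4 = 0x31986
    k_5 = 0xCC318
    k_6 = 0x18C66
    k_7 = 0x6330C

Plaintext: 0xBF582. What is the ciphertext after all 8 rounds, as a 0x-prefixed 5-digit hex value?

0xEB319

s_0 = plaintext = 0xBF582
s_1 = Round(s_0, k_0) = 0x7E22B
s_2 = Round(s_1, k_1) = 0x7E485
s_3 = Round(s_2, k_2) = 0xE388E
s_4 = Round(s_3, k_3) = 0x985BA
s_5 = Round(s_4, k_4) = 0xD32BB
s_6 = Round(s_5, k_5) = 0x3A9F6
s_7 = Round(s_6, k_6) = 0x6775E
s_8 = Round(s_7, k_7) = 0xEB319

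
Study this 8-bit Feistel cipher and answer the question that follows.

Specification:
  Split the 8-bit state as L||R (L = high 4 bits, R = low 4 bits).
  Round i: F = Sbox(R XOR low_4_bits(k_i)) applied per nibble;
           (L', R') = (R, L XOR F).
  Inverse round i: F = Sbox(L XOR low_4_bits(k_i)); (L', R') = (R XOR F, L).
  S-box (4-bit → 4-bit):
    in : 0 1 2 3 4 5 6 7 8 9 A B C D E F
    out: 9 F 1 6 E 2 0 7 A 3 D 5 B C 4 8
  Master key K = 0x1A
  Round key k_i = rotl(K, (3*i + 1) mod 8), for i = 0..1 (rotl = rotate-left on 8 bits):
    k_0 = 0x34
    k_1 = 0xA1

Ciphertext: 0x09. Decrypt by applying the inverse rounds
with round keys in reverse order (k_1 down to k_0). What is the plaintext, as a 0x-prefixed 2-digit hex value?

s_0 = ciphertext = 0x09
s_1 = InvRound(s_0, k_1) = 0x60
s_2 = InvRound(s_1, k_0) = 0x16

0x16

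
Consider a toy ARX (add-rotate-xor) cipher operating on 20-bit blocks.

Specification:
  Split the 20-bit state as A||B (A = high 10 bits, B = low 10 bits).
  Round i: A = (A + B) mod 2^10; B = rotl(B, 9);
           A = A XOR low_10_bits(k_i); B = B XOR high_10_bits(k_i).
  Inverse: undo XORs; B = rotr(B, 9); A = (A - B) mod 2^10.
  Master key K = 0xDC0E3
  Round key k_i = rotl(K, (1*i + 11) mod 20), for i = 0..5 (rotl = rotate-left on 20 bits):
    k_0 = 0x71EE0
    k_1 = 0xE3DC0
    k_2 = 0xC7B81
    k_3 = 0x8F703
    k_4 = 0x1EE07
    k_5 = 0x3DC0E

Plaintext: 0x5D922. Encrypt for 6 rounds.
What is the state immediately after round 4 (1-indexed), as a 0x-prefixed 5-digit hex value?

0x0F37B

s_0 = plaintext = 0x5D922
s_1 = Round(s_0, k_0) = 0x1E156
s_2 = Round(s_1, k_1) = 0x03B24
s_3 = Round(s_2, k_2) = 0x2CE8C
s_4 = Round(s_3, k_3) = 0x0F37B
s_5 = Round(s_4, k_4) = 0x6C3C6
s_6 = Round(s_5, k_5) = 0x5E114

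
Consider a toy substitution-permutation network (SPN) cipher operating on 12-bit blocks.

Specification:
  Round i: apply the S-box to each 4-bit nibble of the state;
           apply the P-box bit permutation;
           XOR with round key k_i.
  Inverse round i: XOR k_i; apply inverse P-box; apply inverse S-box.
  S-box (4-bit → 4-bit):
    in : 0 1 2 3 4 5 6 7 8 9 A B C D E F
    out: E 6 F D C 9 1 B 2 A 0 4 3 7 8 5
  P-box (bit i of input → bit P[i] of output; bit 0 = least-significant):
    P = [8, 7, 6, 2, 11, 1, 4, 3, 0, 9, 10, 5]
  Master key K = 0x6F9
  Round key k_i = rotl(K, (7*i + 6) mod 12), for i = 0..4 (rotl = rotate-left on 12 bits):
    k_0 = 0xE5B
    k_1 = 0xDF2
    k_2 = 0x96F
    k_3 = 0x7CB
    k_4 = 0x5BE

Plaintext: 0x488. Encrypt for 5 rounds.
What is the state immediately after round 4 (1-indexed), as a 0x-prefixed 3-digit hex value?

s_0 = plaintext = 0x488
s_1 = Round(s_0, k_0) = 0xAF9
s_2 = Round(s_1, k_1) = 0x566
s_3 = Round(s_2, k_2) = 0x04E
s_4 = Round(s_3, k_3) = 0x1F7
s_5 = Round(s_4, k_4) = 0xA2A

0x1F7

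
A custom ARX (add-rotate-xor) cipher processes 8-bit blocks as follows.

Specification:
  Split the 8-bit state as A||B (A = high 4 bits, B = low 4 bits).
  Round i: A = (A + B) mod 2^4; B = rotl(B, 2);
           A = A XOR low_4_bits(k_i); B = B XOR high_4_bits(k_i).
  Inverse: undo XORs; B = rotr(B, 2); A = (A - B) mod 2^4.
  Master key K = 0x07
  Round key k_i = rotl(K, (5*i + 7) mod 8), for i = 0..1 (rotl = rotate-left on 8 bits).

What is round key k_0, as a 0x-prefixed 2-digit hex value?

0x83

K = 0x07
k_0 = rotl(K, (5*0+7) mod 8) = rotl(K, 7) = 0x83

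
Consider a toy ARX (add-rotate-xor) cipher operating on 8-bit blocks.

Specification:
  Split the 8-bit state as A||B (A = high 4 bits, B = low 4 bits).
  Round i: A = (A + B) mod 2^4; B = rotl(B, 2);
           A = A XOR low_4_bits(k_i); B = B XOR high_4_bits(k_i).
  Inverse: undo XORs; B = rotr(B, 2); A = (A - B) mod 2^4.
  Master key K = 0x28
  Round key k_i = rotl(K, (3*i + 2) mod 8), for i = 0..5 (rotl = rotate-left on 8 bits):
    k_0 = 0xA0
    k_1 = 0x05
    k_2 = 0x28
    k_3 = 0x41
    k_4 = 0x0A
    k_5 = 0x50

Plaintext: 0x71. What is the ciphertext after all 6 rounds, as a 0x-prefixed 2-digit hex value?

s_0 = plaintext = 0x71
s_1 = Round(s_0, k_0) = 0x8E
s_2 = Round(s_1, k_1) = 0x3B
s_3 = Round(s_2, k_2) = 0x6C
s_4 = Round(s_3, k_3) = 0x37
s_5 = Round(s_4, k_4) = 0x0D
s_6 = Round(s_5, k_5) = 0xD2

0xD2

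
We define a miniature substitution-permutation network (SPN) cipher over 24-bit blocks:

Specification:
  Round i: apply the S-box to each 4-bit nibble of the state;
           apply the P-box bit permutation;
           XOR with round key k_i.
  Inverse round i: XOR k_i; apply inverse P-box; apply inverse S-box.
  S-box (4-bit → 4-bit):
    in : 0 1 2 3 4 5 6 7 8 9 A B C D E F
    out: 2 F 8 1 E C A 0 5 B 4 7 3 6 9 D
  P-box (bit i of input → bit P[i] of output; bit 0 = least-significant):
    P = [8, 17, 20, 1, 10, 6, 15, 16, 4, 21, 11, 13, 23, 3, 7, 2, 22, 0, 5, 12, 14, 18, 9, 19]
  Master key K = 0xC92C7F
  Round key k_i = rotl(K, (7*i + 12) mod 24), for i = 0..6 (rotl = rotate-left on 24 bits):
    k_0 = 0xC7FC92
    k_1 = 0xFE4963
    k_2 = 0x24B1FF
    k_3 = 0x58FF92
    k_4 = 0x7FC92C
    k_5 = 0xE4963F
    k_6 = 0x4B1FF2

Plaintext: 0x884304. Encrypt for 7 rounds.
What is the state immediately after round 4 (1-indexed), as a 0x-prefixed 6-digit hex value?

0x703800

s_0 = plaintext = 0x884304
s_1 = Round(s_0, k_0) = 0x95BE6C
s_2 = Round(s_1, k_1) = 0x71389B
s_3 = Round(s_2, k_2) = 0xF7AC8E
s_4 = Round(s_3, k_3) = 0x703800
s_5 = Round(s_4, k_4) = 0xFDC17D
s_6 = Round(s_5, k_5) = 0x5EFC06
s_7 = Round(s_6, k_6) = 0xA10D24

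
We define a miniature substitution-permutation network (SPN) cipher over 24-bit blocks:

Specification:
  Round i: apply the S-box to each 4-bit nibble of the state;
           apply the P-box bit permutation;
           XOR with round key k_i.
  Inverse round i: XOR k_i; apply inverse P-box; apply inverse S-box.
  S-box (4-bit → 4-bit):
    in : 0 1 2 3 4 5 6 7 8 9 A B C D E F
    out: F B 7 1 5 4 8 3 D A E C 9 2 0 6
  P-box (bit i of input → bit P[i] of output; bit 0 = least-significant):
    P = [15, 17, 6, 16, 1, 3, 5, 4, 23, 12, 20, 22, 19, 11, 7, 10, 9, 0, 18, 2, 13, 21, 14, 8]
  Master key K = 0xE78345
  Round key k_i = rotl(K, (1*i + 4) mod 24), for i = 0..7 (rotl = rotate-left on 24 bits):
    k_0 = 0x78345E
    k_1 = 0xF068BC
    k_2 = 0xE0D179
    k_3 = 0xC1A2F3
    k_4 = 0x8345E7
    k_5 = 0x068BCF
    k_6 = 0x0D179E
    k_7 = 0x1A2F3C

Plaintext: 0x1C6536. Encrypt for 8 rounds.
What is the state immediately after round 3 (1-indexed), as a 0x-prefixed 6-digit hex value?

0x5BF5F4

s_0 = plaintext = 0x1C6536
s_1 = Round(s_0, k_0) = 0x491358
s_2 = Round(s_1, k_1) = 0x7984D9
s_3 = Round(s_2, k_2) = 0x5BF5F4
s_4 = Round(s_3, k_3) = 0xD56A1F
s_5 = Round(s_4, k_4) = 0xF551BD
s_6 = Round(s_5, k_5) = 0xE0DB7F
s_7 = Round(s_6, k_6) = 0x5B1DD1
s_8 = Round(s_7, k_7) = 0x15F330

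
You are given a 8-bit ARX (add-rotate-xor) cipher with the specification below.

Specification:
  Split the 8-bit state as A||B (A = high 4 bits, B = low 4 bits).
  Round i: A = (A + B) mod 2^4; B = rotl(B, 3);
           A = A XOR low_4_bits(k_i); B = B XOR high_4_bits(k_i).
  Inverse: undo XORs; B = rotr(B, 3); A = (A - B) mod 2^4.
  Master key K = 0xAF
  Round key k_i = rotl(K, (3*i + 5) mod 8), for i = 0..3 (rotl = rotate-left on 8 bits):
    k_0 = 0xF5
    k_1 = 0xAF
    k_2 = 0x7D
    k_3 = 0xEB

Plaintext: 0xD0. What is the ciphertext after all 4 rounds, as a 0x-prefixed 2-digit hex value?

0x60

s_0 = plaintext = 0xD0
s_1 = Round(s_0, k_0) = 0x8F
s_2 = Round(s_1, k_1) = 0x85
s_3 = Round(s_2, k_2) = 0x0D
s_4 = Round(s_3, k_3) = 0x60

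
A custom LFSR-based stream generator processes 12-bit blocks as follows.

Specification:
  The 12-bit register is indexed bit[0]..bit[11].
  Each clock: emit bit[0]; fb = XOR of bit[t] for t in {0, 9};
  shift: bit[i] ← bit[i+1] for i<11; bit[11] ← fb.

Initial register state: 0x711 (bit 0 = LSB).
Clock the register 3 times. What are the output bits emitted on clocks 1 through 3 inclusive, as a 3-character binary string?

reg_0 = 0x711
clock 1: out=1, reg = 0x388
clock 2: out=0, reg = 0x9C4
clock 3: out=0, reg = 0x4E2

100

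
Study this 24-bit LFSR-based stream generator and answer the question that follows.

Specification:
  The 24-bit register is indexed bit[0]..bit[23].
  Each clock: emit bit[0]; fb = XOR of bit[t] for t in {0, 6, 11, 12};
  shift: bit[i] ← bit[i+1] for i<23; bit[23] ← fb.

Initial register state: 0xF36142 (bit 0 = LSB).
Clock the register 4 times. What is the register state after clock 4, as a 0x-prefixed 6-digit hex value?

0xDF3614

reg_0 = 0xF36142
clock 1: out=0, reg = 0xF9B0A1
clock 2: out=1, reg = 0x7CD850
clock 3: out=0, reg = 0xBE6C28
clock 4: out=0, reg = 0xDF3614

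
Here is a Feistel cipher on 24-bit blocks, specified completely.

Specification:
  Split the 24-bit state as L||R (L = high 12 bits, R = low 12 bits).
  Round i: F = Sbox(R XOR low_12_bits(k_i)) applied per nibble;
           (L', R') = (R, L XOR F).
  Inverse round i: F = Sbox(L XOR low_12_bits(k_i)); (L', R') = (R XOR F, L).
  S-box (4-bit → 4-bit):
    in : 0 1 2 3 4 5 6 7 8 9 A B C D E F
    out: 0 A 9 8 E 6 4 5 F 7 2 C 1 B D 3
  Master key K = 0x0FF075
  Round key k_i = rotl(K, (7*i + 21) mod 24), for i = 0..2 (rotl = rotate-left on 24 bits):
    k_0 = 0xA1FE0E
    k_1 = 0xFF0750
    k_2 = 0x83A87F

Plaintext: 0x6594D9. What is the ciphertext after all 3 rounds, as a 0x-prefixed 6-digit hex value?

s_0 = plaintext = 0x6594D9
s_1 = Round(s_0, k_0) = 0x4D94EC
s_2 = Round(s_1, k_1) = 0x4ECC18
s_3 = Round(s_2, k_2) = 0xC18AA9

0xC18AA9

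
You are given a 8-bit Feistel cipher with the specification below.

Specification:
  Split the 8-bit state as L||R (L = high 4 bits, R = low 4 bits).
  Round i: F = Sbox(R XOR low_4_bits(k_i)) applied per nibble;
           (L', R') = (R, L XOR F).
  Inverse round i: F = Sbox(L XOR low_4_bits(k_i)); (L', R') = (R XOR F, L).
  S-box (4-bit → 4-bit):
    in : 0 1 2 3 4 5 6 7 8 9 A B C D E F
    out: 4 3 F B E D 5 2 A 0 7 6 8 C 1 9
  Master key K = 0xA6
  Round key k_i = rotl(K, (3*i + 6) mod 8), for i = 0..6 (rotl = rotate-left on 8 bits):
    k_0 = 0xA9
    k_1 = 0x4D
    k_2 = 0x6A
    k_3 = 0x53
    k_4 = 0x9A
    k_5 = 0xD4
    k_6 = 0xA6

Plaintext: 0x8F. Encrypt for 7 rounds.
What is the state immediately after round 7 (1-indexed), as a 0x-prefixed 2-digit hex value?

0x2C

s_0 = plaintext = 0x8F
s_1 = Round(s_0, k_0) = 0xFD
s_2 = Round(s_1, k_1) = 0xDB
s_3 = Round(s_2, k_2) = 0xBE
s_4 = Round(s_3, k_3) = 0xE7
s_5 = Round(s_4, k_4) = 0x72
s_6 = Round(s_5, k_5) = 0x22
s_7 = Round(s_6, k_6) = 0x2C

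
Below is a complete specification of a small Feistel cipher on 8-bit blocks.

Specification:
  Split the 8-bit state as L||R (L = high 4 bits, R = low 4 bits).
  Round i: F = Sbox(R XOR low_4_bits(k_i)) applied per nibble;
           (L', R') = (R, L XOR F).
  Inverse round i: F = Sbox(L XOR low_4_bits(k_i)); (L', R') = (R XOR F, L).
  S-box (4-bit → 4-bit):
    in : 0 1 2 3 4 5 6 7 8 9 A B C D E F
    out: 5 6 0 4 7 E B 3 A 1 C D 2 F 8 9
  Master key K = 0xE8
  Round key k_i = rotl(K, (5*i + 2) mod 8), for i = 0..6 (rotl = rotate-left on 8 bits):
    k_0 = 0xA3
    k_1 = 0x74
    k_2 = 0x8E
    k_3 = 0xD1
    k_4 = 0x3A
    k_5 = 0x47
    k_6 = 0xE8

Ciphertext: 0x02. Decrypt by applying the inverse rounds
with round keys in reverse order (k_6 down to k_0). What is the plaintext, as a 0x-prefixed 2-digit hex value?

0x86

s_0 = ciphertext = 0x02
s_1 = InvRound(s_0, k_6) = 0x80
s_2 = InvRound(s_1, k_5) = 0x98
s_3 = InvRound(s_2, k_4) = 0xC9
s_4 = InvRound(s_3, k_3) = 0x6C
s_5 = InvRound(s_4, k_2) = 0x66
s_6 = InvRound(s_5, k_1) = 0x66
s_7 = InvRound(s_6, k_0) = 0x86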